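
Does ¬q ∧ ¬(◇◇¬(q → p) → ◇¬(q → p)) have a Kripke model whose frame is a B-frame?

Yes, satisfiable

1. ¬q ∧ ¬(◇◇¬(q → p) → ◇¬(q → p)), w0
2. ¬q, w0
3. ¬(◇◇¬(q → p) → ◇¬(q → p)), w0
4. ◇◇¬(q → p), w0
5. ¬◇¬(q → p), w0
6. q → p, w0
7. p, w0
8. ◇¬(q → p), w1
9. q → p, w1
10. p, w1
11. ¬(q → p), w2
12. q, w2
13. ¬p, w2
Accessibility: w0Rw0, w0Rw1, w1Rw0, w1Rw1, w1Rw2, w2Rw1, w2Rw2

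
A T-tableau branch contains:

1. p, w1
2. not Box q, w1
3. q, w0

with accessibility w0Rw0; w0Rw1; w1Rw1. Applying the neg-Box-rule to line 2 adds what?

a fresh world w2 with w1Rw2, and not q at w2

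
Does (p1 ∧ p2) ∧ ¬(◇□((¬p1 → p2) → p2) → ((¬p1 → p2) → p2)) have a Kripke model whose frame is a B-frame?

1. (p1 ∧ p2) ∧ ¬(◇□((¬p1 → p2) → p2) → ((¬p1 → p2) → p2)), u
2. p1 ∧ p2, u
3. ¬(◇□((¬p1 → p2) → p2) → ((¬p1 → p2) → p2)), u
4. p1, u
5. p2, u
6. ◇□((¬p1 → p2) → p2), u
7. ¬((¬p1 → p2) → p2), u
8. ¬p1 → p2, u
9. ¬p2, u
Accessibility: uRu
Branch closes: p2 and ¬p2 both at u.
Every branch closes; the branch above is one of them.

Unsatisfiable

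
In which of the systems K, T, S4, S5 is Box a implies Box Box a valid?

S4, S5

T-tableau for the negation not (Box a implies Box Box a):
1. not (Box a implies Box Box a), u
2. Box a, u
3. not Box Box a, u
4. a, u
5. not Box a, v
6. a, v
7. not a, w
Accessibility: uRu, uRv, vRv, vRw, wRw
Complete open branch: countermodel on a T-frame, so not valid in T, nor in K (the same frame is also a K-frame).
S4-tableau for the negation not (Box a implies Box Box a):
1. not (Box a implies Box Box a), u
2. Box a, u
3. not Box Box a, u
4. a, u
5. not Box a, v
6. a, v
7. not a, w
8. a, w
Accessibility: uRu, uRv, uRw, vRv, vRw, wRw
Branch closes: a and not a both at w.
Every branch closes (one shown): valid in S4, hence also in S5 (every theorem of S4 is a theorem of S5).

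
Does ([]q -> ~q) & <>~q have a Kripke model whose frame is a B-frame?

Satisfiable (open branch found)

1. ([]q -> ~q) & <>~q, u
2. []q -> ~q, u   [&-rule on 1]
3. <>~q, u   [&-rule on 1]
4. ~q, u   [->-rule on 2 (branches; this branch)]
5. ~q, v   [<>-rule on 3: fresh world v, uRv]
Accessibility: uRu, uRv, vRu, vRv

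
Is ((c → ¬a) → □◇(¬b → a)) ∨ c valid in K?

Tableau for the negation ¬(((c → ¬a) → □◇(¬b → a)) ∨ c):
1. ¬(((c → ¬a) → □◇(¬b → a)) ∨ c), u
2. ¬((c → ¬a) → □◇(¬b → a)), u
3. ¬c, u
4. c → ¬a, u
5. ¬□◇(¬b → a), u
6. ¬a, u
7. ¬◇(¬b → a), v
Accessibility: uRv
The negation has an open branch (countermodel exists).

Not valid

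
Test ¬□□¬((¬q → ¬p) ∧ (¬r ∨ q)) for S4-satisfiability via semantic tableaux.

1. ¬□□¬((¬q → ¬p) ∧ (¬r ∨ q)), w0
2. ¬□¬((¬q → ¬p) ∧ (¬r ∨ q)), w1
3. (¬q → ¬p) ∧ (¬r ∨ q), w2
4. ¬q → ¬p, w2
5. ¬r ∨ q, w2
6. ¬p, w2
7. q, w2
Accessibility: w0Rw0, w0Rw1, w0Rw2, w1Rw1, w1Rw2, w2Rw2

Satisfiable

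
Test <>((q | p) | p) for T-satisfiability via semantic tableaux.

Yes, satisfiable

1. <>((q | p) | p), 0
2. (q | p) | p, 1   [<>-rule on 1: fresh world 1, 0R1]
3. p, 1   [|-rule on 2 (branches; this branch)]
Accessibility: 0R0, 0R1, 1R1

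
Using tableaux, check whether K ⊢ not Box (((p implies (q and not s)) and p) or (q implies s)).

Invalid (countermodel exists)

Tableau for the negation Box (((p implies (q and not s)) and p) or (q implies s)):
1. Box (((p implies (q and not s)) and p) or (q implies s)), u
The negation has an open branch (countermodel exists).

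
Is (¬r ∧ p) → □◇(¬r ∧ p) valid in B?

Yes, valid

Tableau for the negation ¬((¬r ∧ p) → □◇(¬r ∧ p)):
1. ¬((¬r ∧ p) → □◇(¬r ∧ p)), 0
2. ¬r ∧ p, 0   [¬→-rule on 1]
3. ¬□◇(¬r ∧ p), 0   [¬→-rule on 1]
4. ¬r, 0   [∧-rule on 2]
5. p, 0   [∧-rule on 2]
6. ¬◇(¬r ∧ p), 1   [¬□-rule on 3: fresh world 1, 0R1]
7. ¬(¬r ∧ p), 0   [¬◇-rule on 6 via 1R0]
8. ¬(¬r ∧ p), 1   [¬◇-rule on 6 via 1R1]
9. ¬p, 0   [¬∧-rule on 7 (branches; this branch)]
Accessibility: 0R0, 0R1, 1R0, 1R1
Branch closes: p and ¬p both at 0.
All branches of the negation close; one closing branch shown above.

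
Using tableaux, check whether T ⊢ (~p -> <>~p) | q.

Valid

Tableau for the negation ~((~p -> <>~p) | q):
1. ~((~p -> <>~p) | q), 0
2. ~(~p -> <>~p), 0   [~|-rule on 1]
3. ~q, 0   [~|-rule on 1]
4. ~p, 0   [~->-rule on 2]
5. ~<>~p, 0   [~->-rule on 2]
6. p, 0   [~<>-rule on 5 via 0R0]
Accessibility: 0R0
Branch closes: p and ~p both at 0.
Every branch of the negation's tableau closes; the branch above is one of them.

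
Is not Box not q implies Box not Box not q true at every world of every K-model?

Tableau for the negation not (not Box not q implies Box not Box not q):
1. not (not Box not q implies Box not Box not q), 0
2. not Box not q, 0
3. not Box not Box not q, 0
4. q, 1
5. Box not q, 2
Accessibility: 0R1, 0R2
The negation has an open branch (countermodel exists).

Invalid (countermodel exists)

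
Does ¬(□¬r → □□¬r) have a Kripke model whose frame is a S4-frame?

Unsatisfiable (every branch closes)

1. ¬(□¬r → □□¬r), u
2. □¬r, u
3. ¬□□¬r, u
4. ¬r, u
5. ¬□¬r, v
6. ¬r, v
7. r, w
8. ¬r, w
Accessibility: uRu, uRv, uRw, vRv, vRw, wRw
Branch closes: r and ¬r both at w.
Every branch closes; the branch above is one of them.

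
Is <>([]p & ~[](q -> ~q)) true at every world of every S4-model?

Tableau for the negation ~<>([]p & ~[](q -> ~q)):
1. ~<>([]p & ~[](q -> ~q)), w0
2. ~([]p & ~[](q -> ~q)), w0   [~<>-rule on 1 via w0Rw0]
3. [](q -> ~q), w0   [~&-rule on 2 (branches; this branch)]
4. q -> ~q, w0   [[]-rule on 3 via w0Rw0]
5. ~q, w0   [->-rule on 4 (branches; this branch)]
Accessibility: w0Rw0
The negation has an open branch (countermodel exists).

Not valid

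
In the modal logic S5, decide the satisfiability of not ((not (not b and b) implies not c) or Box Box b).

Yes, satisfiable

1. not ((not (not b and b) implies not c) or Box Box b), 0
2. not (not (not b and b) implies not c), 0
3. not Box Box b, 0
4. not (not b and b), 0
5. c, 0
6. not b, 0
7. not Box b, 1
8. not b, 2
Accessibility: 0R0, 0R1, 0R2, 1R0, 1R1, 1R2, 2R0, 2R1, 2R2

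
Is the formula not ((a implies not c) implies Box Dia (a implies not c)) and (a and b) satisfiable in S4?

Satisfiable

1. not ((a implies not c) implies Box Dia (a implies not c)) and (a and b), 0
2. not ((a implies not c) implies Box Dia (a implies not c)), 0
3. a and b, 0
4. a implies not c, 0
5. not Box Dia (a implies not c), 0
6. a, 0
7. b, 0
8. not c, 0
9. not Dia (a implies not c), 1
10. not (a implies not c), 1
11. a, 1
12. c, 1
Accessibility: 0R0, 0R1, 1R1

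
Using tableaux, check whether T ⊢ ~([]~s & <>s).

Tableau for the negation []~s & <>s:
1. []~s & <>s, w0
2. []~s, w0
3. <>s, w0
4. ~s, w0
5. s, w1
6. ~s, w1
Accessibility: w0Rw0, w0Rw1, w1Rw1
Branch closes: s and ~s both at w1.
All branches of the negation close; one closing branch shown above.

Valid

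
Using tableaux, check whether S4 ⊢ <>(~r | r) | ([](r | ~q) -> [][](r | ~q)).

Valid in S4

Tableau for the negation ~(<>(~r | r) | ([](r | ~q) -> [][](r | ~q))):
1. ~(<>(~r | r) | ([](r | ~q) -> [][](r | ~q))), 0
2. ~<>(~r | r), 0   [~|-rule on 1]
3. ~([](r | ~q) -> [][](r | ~q)), 0   [~|-rule on 1]
4. [](r | ~q), 0   [~->-rule on 3]
5. ~[][](r | ~q), 0   [~->-rule on 3]
6. ~(~r | r), 0   [~<>-rule on 2 via 0R0]
7. r, 0   [~|-rule on 6]
8. ~r, 0   [~|-rule on 6]
Accessibility: 0R0
Branch closes: r and ~r both at 0.
All branches of the negation close; one closing branch shown above.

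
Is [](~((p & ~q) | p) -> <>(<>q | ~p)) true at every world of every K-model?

Tableau for the negation ~[](~((p & ~q) | p) -> <>(<>q | ~p)):
1. ~[](~((p & ~q) | p) -> <>(<>q | ~p)), w0
2. ~(~((p & ~q) | p) -> <>(<>q | ~p)), w1
3. ~((p & ~q) | p), w1
4. ~<>(<>q | ~p), w1
5. ~(p & ~q), w1
6. ~p, w1
7. q, w1
Accessibility: w0Rw1
The negation has an open branch (countermodel exists).

No, not valid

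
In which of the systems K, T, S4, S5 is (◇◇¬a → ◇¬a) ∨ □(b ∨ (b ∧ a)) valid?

S4, S5

T-tableau for the negation ¬((◇◇¬a → ◇¬a) ∨ □(b ∨ (b ∧ a))):
1. ¬((◇◇¬a → ◇¬a) ∨ □(b ∨ (b ∧ a))), u
2. ¬(◇◇¬a → ◇¬a), u
3. ¬□(b ∨ (b ∧ a)), u
4. ◇◇¬a, u
5. ¬◇¬a, u
6. a, u
7. ¬(b ∨ (b ∧ a)), v
8. ¬b, v
9. ¬(b ∧ a), v
10. a, v
11. ◇¬a, w
12. a, w
13. ¬a, x
Accessibility: uRu, uRv, uRw, vRv, wRw, wRx, xRx
Complete open branch: countermodel on a T-frame, so not valid in T, nor in K (the same frame is also a K-frame).
S4-tableau for the negation ¬((◇◇¬a → ◇¬a) ∨ □(b ∨ (b ∧ a))):
1. ¬((◇◇¬a → ◇¬a) ∨ □(b ∨ (b ∧ a))), u
2. ¬(◇◇¬a → ◇¬a), u
3. ¬□(b ∨ (b ∧ a)), u
4. ◇◇¬a, u
5. ¬◇¬a, u
6. a, u
7. ¬(b ∨ (b ∧ a)), v
8. ¬b, v
9. ¬(b ∧ a), v
10. a, v
11. ◇¬a, w
12. a, w
13. ¬a, x
14. a, x
Accessibility: uRu, uRv, uRw, uRx, vRv, wRw, wRx, xRx
Branch closes: a and ¬a both at x.
Every branch closes (one shown): valid in S4, hence also in S5 (every theorem of S4 is a theorem of S5).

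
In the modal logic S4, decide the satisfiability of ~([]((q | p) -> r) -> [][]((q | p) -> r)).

Unsatisfiable (every branch closes)

1. ~([]((q | p) -> r) -> [][]((q | p) -> r)), 0
2. []((q | p) -> r), 0   [~->-rule on 1]
3. ~[][]((q | p) -> r), 0   [~->-rule on 1]
4. (q | p) -> r, 0   [[]-rule on 2 via 0R0]
5. ~(q | p), 0   [->-rule on 4 (branches; this branch)]
6. ~q, 0   [~|-rule on 5]
7. ~p, 0   [~|-rule on 5]
8. ~[]((q | p) -> r), 1   [~[]-rule on 3: fresh world 1, 0R1]
9. (q | p) -> r, 1   [[]-rule on 2 via 0R1]
10. ~(q | p), 1   [->-rule on 9 (branches; this branch)]
11. ~q, 1   [~|-rule on 10]
12. ~p, 1   [~|-rule on 10]
13. ~((q | p) -> r), 2   [~[]-rule on 8: fresh world 2, 1R2]
14. q | p, 2   [~->-rule on 13]
15. ~r, 2   [~->-rule on 13]
16. (q | p) -> r, 2   [[]-rule on 2 via 0R2]
17. p, 2   [|-rule on 14 (branches; this branch)]
18. ~(q | p), 2   [->-rule on 16 (branches; this branch)]
19. ~q, 2   [~|-rule on 18]
20. ~p, 2   [~|-rule on 18]
Accessibility: 0R0, 0R1, 0R2, 1R1, 1R2, 2R2
Branch closes: p and ~p both at 2.
All branches of the tableau close; one closing branch shown above.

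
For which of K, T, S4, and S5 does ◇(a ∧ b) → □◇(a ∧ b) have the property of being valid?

S5-tableau for the negation ¬(◇(a ∧ b) → □◇(a ∧ b)):
1. ¬(◇(a ∧ b) → □◇(a ∧ b)), w0
2. ◇(a ∧ b), w0
3. ¬□◇(a ∧ b), w0
4. a ∧ b, w1
5. a, w1
6. b, w1
7. ¬◇(a ∧ b), w2
8. ¬(a ∧ b), w0
9. ¬(a ∧ b), w1
10. ¬(a ∧ b), w2
11. ¬b, w0
12. ¬b, w1
Accessibility: w0Rw0, w0Rw1, w0Rw2, w1Rw0, w1Rw1, w1Rw2, w2Rw0, w2Rw1, w2Rw2
Branch closes: b and ¬b both at w1.
Every branch closes (one shown): valid in S5.
S4-tableau for the negation ¬(◇(a ∧ b) → □◇(a ∧ b)):
1. ¬(◇(a ∧ b) → □◇(a ∧ b)), w0
2. ◇(a ∧ b), w0
3. ¬□◇(a ∧ b), w0
4. a ∧ b, w1
5. a, w1
6. b, w1
7. ¬◇(a ∧ b), w2
8. ¬(a ∧ b), w2
9. ¬b, w2
Accessibility: w0Rw0, w0Rw1, w0Rw2, w1Rw1, w2Rw2
Complete open branch: countermodel on an S4-frame, so not valid in S4, nor in K, T (the same frame is also a K-frame and a T-frame).

S5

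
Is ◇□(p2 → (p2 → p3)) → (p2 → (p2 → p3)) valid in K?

Invalid (countermodel exists)

Tableau for the negation ¬(◇□(p2 → (p2 → p3)) → (p2 → (p2 → p3))):
1. ¬(◇□(p2 → (p2 → p3)) → (p2 → (p2 → p3))), 0
2. ◇□(p2 → (p2 → p3)), 0   [¬→-rule on 1]
3. ¬(p2 → (p2 → p3)), 0   [¬→-rule on 1]
4. p2, 0   [¬→-rule on 3]
5. ¬(p2 → p3), 0   [¬→-rule on 3]
6. ¬p3, 0   [¬→-rule on 5]
7. □(p2 → (p2 → p3)), 1   [◇-rule on 2: fresh world 1, 0R1]
Accessibility: 0R1
The negation has an open branch (countermodel exists).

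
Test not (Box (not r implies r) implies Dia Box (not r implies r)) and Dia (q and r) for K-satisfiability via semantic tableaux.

1. not (Box (not r implies r) implies Dia Box (not r implies r)) and Dia (q and r), 0
2. not (Box (not r implies r) implies Dia Box (not r implies r)), 0
3. Dia (q and r), 0
4. Box (not r implies r), 0
5. not Dia Box (not r implies r), 0
6. q and r, 1
7. q, 1
8. r, 1
9. not r implies r, 1
10. not Box (not r implies r), 1
11. not (not r implies r), 2
12. not r, 2
Accessibility: 0R1, 1R2

Satisfiable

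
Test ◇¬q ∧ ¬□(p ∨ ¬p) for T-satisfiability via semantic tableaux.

1. ◇¬q ∧ ¬□(p ∨ ¬p), u
2. ◇¬q, u
3. ¬□(p ∨ ¬p), u
4. ¬q, v
5. ¬(p ∨ ¬p), w
6. ¬p, w
7. p, w
Accessibility: uRu, uRv, uRw, vRv, wRw
Branch closes: p and ¬p both at w.
(One branch shown.) All branches close.

No, unsatisfiable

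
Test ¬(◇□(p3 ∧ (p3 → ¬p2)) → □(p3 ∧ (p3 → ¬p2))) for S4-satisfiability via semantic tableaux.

Yes, satisfiable

1. ¬(◇□(p3 ∧ (p3 → ¬p2)) → □(p3 ∧ (p3 → ¬p2))), 0
2. ◇□(p3 ∧ (p3 → ¬p2)), 0   [¬→-rule on 1]
3. ¬□(p3 ∧ (p3 → ¬p2)), 0   [¬→-rule on 1]
4. □(p3 ∧ (p3 → ¬p2)), 1   [◇-rule on 2: fresh world 1, 0R1]
5. p3 ∧ (p3 → ¬p2), 1   [□-rule on 4 via 1R1]
6. p3, 1   [∧-rule on 5]
7. p3 → ¬p2, 1   [∧-rule on 5]
8. ¬p2, 1   [→-rule on 7 (branches; this branch)]
9. ¬(p3 ∧ (p3 → ¬p2)), 2   [¬□-rule on 3: fresh world 2, 0R2]
10. ¬(p3 → ¬p2), 2   [¬∧-rule on 9 (branches; this branch)]
11. p3, 2   [¬→-rule on 10]
12. p2, 2   [¬→-rule on 10]
Accessibility: 0R0, 0R1, 0R2, 1R1, 2R2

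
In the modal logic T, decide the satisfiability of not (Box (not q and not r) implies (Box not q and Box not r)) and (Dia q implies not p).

Unsatisfiable (every branch closes)

1. not (Box (not q and not r) implies (Box not q and Box not r)) and (Dia q implies not p), u
2. not (Box (not q and not r) implies (Box not q and Box not r)), u
3. Dia q implies not p, u
4. Box (not q and not r), u
5. not (Box not q and Box not r), u
6. not q and not r, u
7. not q, u
8. not r, u
9. not p, u
10. not Box not r, u
11. r, v
12. not q and not r, v
13. not q, v
14. not r, v
Accessibility: uRu, uRv, vRv
Branch closes: r and not r both at v.
Every branch closes; the branch above is one of them.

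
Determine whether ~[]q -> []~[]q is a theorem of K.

Invalid (countermodel exists)

Tableau for the negation ~(~[]q -> []~[]q):
1. ~(~[]q -> []~[]q), w0
2. ~[]q, w0
3. ~[]~[]q, w0
4. ~q, w1
5. []q, w2
Accessibility: w0Rw1, w0Rw2
The negation has an open branch (countermodel exists).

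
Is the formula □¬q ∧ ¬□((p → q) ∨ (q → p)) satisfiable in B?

1. □¬q ∧ ¬□((p → q) ∨ (q → p)), u
2. □¬q, u   [∧-rule on 1]
3. ¬□((p → q) ∨ (q → p)), u   [∧-rule on 1]
4. ¬q, u   [□-rule on 2 via uRu]
5. ¬((p → q) ∨ (q → p)), v   [¬□-rule on 3: fresh world v, uRv]
6. ¬(p → q), v   [¬∨-rule on 5]
7. ¬(q → p), v   [¬∨-rule on 5]
8. p, v   [¬→-rule on 6]
9. ¬q, v   [¬→-rule on 6]
10. q, v   [¬→-rule on 7]
11. ¬p, v   [¬→-rule on 7]
Accessibility: uRu, uRv, vRu, vRv
Branch closes: q and ¬q both at v.
All branches of the tableau close; one closing branch shown above.

No, unsatisfiable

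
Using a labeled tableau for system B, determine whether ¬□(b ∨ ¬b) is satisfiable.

1. ¬□(b ∨ ¬b), 0
2. ¬(b ∨ ¬b), 1
3. ¬b, 1
4. b, 1
Accessibility: 0R0, 0R1, 1R0, 1R1
Branch closes: b and ¬b both at 1.
(One branch shown.) All branches close.

No, unsatisfiable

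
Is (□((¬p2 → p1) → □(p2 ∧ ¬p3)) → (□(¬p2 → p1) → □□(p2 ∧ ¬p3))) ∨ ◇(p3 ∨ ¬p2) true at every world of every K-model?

Valid

Tableau for the negation ¬((□((¬p2 → p1) → □(p2 ∧ ¬p3)) → (□(¬p2 → p1) → □□(p2 ∧ ¬p3))) ∨ ◇(p3 ∨ ¬p2)):
1. ¬((□((¬p2 → p1) → □(p2 ∧ ¬p3)) → (□(¬p2 → p1) → □□(p2 ∧ ¬p3))) ∨ ◇(p3 ∨ ¬p2)), w0
2. ¬(□((¬p2 → p1) → □(p2 ∧ ¬p3)) → (□(¬p2 → p1) → □□(p2 ∧ ¬p3))), w0   [¬∨-rule on 1]
3. ¬◇(p3 ∨ ¬p2), w0   [¬∨-rule on 1]
4. □((¬p2 → p1) → □(p2 ∧ ¬p3)), w0   [¬→-rule on 2]
5. ¬(□(¬p2 → p1) → □□(p2 ∧ ¬p3)), w0   [¬→-rule on 2]
6. □(¬p2 → p1), w0   [¬→-rule on 5]
7. ¬□□(p2 ∧ ¬p3), w0   [¬→-rule on 5]
8. ¬□(p2 ∧ ¬p3), w1   [¬□-rule on 7: fresh world w1, w0Rw1]
9. ¬(p3 ∨ ¬p2), w1   [¬◇-rule on 3 via w0Rw1]
10. ¬p3, w1   [¬∨-rule on 9]
11. p2, w1   [¬∨-rule on 9]
12. (¬p2 → p1) → □(p2 ∧ ¬p3), w1   [□-rule on 4 via w0Rw1]
13. ¬p2 → p1, w1   [□-rule on 6 via w0Rw1]
14. □(p2 ∧ ¬p3), w1   [→-rule on 12 (branches; this branch)]
15. p1, w1   [→-rule on 13 (branches; this branch)]
16. ¬(p2 ∧ ¬p3), w2   [¬□-rule on 8: fresh world w2, w1Rw2]
17. p2 ∧ ¬p3, w2   [□-rule on 14 via w1Rw2]
18. p2, w2   [∧-rule on 17]
19. ¬p3, w2   [∧-rule on 17]
20. p3, w2   [¬∧-rule on 16 (branches; this branch)]
Accessibility: w0Rw1, w1Rw2
Branch closes: p3 and ¬p3 both at w2.
All branches of the negation close; one closing branch shown above.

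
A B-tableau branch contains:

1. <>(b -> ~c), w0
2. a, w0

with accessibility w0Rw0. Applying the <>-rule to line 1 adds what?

a fresh world w1 with w0Rw1, and b -> ~c at w1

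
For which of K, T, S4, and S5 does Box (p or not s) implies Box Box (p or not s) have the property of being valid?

S4, S5

T-tableau for the negation not (Box (p or not s) implies Box Box (p or not s)):
1. not (Box (p or not s) implies Box Box (p or not s)), w0
2. Box (p or not s), w0   [neg-implies-rule on 1]
3. not Box Box (p or not s), w0   [neg-implies-rule on 1]
4. p or not s, w0   [Box-rule on 2 via w0Rw0]
5. not s, w0   [or-rule on 4 (branches; this branch)]
6. not Box (p or not s), w1   [neg-Box-rule on 3: fresh world w1, w0Rw1]
7. p or not s, w1   [Box-rule on 2 via w0Rw1]
8. not s, w1   [or-rule on 7 (branches; this branch)]
9. not (p or not s), w2   [neg-Box-rule on 6: fresh world w2, w1Rw2]
10. not p, w2   [neg-or-rule on 9]
11. s, w2   [neg-or-rule on 9]
Accessibility: w0Rw0, w0Rw1, w1Rw1, w1Rw2, w2Rw2
Complete open branch: countermodel on a T-frame, so not valid in T, nor in K (the same frame is also a K-frame).
S4-tableau for the negation not (Box (p or not s) implies Box Box (p or not s)):
1. not (Box (p or not s) implies Box Box (p or not s)), w0
2. Box (p or not s), w0   [neg-implies-rule on 1]
3. not Box Box (p or not s), w0   [neg-implies-rule on 1]
4. p or not s, w0   [Box-rule on 2 via w0Rw0]
5. not s, w0   [or-rule on 4 (branches; this branch)]
6. not Box (p or not s), w1   [neg-Box-rule on 3: fresh world w1, w0Rw1]
7. p or not s, w1   [Box-rule on 2 via w0Rw1]
8. not s, w1   [or-rule on 7 (branches; this branch)]
9. not (p or not s), w2   [neg-Box-rule on 6: fresh world w2, w1Rw2]
10. not p, w2   [neg-or-rule on 9]
11. s, w2   [neg-or-rule on 9]
12. p or not s, w2   [Box-rule on 2 via w0Rw2]
13. not s, w2   [or-rule on 12 (branches; this branch)]
Accessibility: w0Rw0, w0Rw1, w0Rw2, w1Rw1, w1Rw2, w2Rw2
Branch closes: s and not s both at w2.
Every branch closes (one shown): valid in S4, hence also in S5 (every theorem of S4 is a theorem of S5).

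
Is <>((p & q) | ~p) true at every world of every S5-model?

Tableau for the negation ~<>((p & q) | ~p):
1. ~<>((p & q) | ~p), w0
2. ~((p & q) | ~p), w0   [~<>-rule on 1 via w0Rw0]
3. ~(p & q), w0   [~|-rule on 2]
4. p, w0   [~|-rule on 2]
5. ~q, w0   [~&-rule on 3 (branches; this branch)]
Accessibility: w0Rw0
The negation has an open branch (countermodel exists).

Not valid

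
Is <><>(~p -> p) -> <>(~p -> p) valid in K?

Invalid (countermodel exists)

Tableau for the negation ~(<><>(~p -> p) -> <>(~p -> p)):
1. ~(<><>(~p -> p) -> <>(~p -> p)), w0
2. <><>(~p -> p), w0
3. ~<>(~p -> p), w0
4. <>(~p -> p), w1
5. ~(~p -> p), w1
6. ~p, w1
7. ~p -> p, w2
8. p, w2
Accessibility: w0Rw1, w1Rw2
The negation has an open branch (countermodel exists).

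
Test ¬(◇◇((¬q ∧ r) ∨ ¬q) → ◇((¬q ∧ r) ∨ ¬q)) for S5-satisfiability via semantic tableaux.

1. ¬(◇◇((¬q ∧ r) ∨ ¬q) → ◇((¬q ∧ r) ∨ ¬q)), u
2. ◇◇((¬q ∧ r) ∨ ¬q), u
3. ¬◇((¬q ∧ r) ∨ ¬q), u
4. ¬((¬q ∧ r) ∨ ¬q), u
5. ¬(¬q ∧ r), u
6. q, u
7. ¬r, u
8. ◇((¬q ∧ r) ∨ ¬q), v
9. ¬((¬q ∧ r) ∨ ¬q), v
10. ¬(¬q ∧ r), v
11. q, v
12. ¬r, v
13. (¬q ∧ r) ∨ ¬q, w
14. ¬((¬q ∧ r) ∨ ¬q), w
15. ¬(¬q ∧ r), w
16. q, w
17. ¬q ∧ r, w
18. ¬q, w
19. r, w
Accessibility: uRu, uRv, uRw, vRu, vRv, vRw, wRu, wRv, wRw
Branch closes: q and ¬q both at w.
All branches of the tableau close; one closing branch shown above.

Unsatisfiable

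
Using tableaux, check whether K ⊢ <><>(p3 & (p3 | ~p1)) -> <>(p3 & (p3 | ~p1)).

Tableau for the negation ~(<><>(p3 & (p3 | ~p1)) -> <>(p3 & (p3 | ~p1))):
1. ~(<><>(p3 & (p3 | ~p1)) -> <>(p3 & (p3 | ~p1))), 0
2. <><>(p3 & (p3 | ~p1)), 0
3. ~<>(p3 & (p3 | ~p1)), 0
4. <>(p3 & (p3 | ~p1)), 1
5. ~(p3 & (p3 | ~p1)), 1
6. ~(p3 | ~p1), 1
7. ~p3, 1
8. p1, 1
9. p3 & (p3 | ~p1), 2
10. p3, 2
11. p3 | ~p1, 2
12. ~p1, 2
Accessibility: 0R1, 1R2
The negation has an open branch (countermodel exists).

Not valid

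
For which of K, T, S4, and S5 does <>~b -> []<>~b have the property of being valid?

S4-tableau for the negation ~(<>~b -> []<>~b):
1. ~(<>~b -> []<>~b), u
2. <>~b, u
3. ~[]<>~b, u
4. ~b, v
5. ~<>~b, w
6. b, w
Accessibility: uRu, uRv, uRw, vRv, wRw
Complete open branch: countermodel on an S4-frame, so not valid in S4, nor in K, T (the same frame is also a K-frame and a T-frame).
S5-tableau for the negation ~(<>~b -> []<>~b):
1. ~(<>~b -> []<>~b), u
2. <>~b, u
3. ~[]<>~b, u
4. ~b, v
5. ~<>~b, w
6. b, u
7. b, v
Accessibility: uRu, uRv, uRw, vRu, vRv, vRw, wRu, wRv, wRw
Branch closes: b and ~b both at v.
Every branch closes (one shown): valid in S5.

S5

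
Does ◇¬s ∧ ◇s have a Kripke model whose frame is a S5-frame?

1. ◇¬s ∧ ◇s, w0
2. ◇¬s, w0
3. ◇s, w0
4. ¬s, w1
5. s, w2
Accessibility: w0Rw0, w0Rw1, w0Rw2, w1Rw0, w1Rw1, w1Rw2, w2Rw0, w2Rw1, w2Rw2

Satisfiable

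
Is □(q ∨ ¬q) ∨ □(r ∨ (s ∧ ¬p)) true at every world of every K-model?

Tableau for the negation ¬(□(q ∨ ¬q) ∨ □(r ∨ (s ∧ ¬p))):
1. ¬(□(q ∨ ¬q) ∨ □(r ∨ (s ∧ ¬p))), w0
2. ¬□(q ∨ ¬q), w0
3. ¬□(r ∨ (s ∧ ¬p)), w0
4. ¬(q ∨ ¬q), w1
5. ¬q, w1
6. q, w1
Accessibility: w0Rw1
Branch closes: q and ¬q both at w1.
All branches of the negation close; one closing branch shown above.

Valid in K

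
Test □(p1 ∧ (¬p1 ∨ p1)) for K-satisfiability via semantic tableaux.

Satisfiable

1. □(p1 ∧ (¬p1 ∨ p1)), u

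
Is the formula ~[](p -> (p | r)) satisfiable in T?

1. ~[](p -> (p | r)), w0
2. ~(p -> (p | r)), w1
3. p, w1
4. ~(p | r), w1
5. ~p, w1
6. ~r, w1
Accessibility: w0Rw0, w0Rw1, w1Rw1
Branch closes: p and ~p both at w1.
All branches of the tableau close; one closing branch shown above.

Unsatisfiable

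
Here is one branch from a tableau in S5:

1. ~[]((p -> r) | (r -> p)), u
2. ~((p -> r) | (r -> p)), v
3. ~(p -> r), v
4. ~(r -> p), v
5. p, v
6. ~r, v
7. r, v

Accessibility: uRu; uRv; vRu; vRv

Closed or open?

Closed

Both r and ~r appear at v.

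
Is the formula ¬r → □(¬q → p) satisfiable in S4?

1. ¬r → □(¬q → p), u
2. □(¬q → p), u
3. ¬q → p, u
4. p, u
Accessibility: uRu

Yes, satisfiable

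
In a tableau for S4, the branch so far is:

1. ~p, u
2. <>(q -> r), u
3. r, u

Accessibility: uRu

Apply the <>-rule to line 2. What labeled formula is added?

a fresh world v with uRv, and q -> r at v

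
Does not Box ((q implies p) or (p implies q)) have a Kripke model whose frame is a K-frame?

1. not Box ((q implies p) or (p implies q)), u
2. not ((q implies p) or (p implies q)), v
3. not (q implies p), v
4. not (p implies q), v
5. q, v
6. not p, v
7. p, v
8. not q, v
Accessibility: uRv
Branch closes: p and not p both at v.
All branches of the tableau close; one closing branch shown above.

Unsatisfiable (every branch closes)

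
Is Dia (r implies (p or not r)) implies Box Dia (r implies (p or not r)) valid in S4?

Invalid (countermodel exists)

Tableau for the negation not (Dia (r implies (p or not r)) implies Box Dia (r implies (p or not r))):
1. not (Dia (r implies (p or not r)) implies Box Dia (r implies (p or not r))), w0
2. Dia (r implies (p or not r)), w0
3. not Box Dia (r implies (p or not r)), w0
4. r implies (p or not r), w1
5. p or not r, w1
6. not r, w1
7. not Dia (r implies (p or not r)), w2
8. not (r implies (p or not r)), w2
9. r, w2
10. not (p or not r), w2
11. not p, w2
Accessibility: w0Rw0, w0Rw1, w0Rw2, w1Rw1, w2Rw2
The negation has an open branch (countermodel exists).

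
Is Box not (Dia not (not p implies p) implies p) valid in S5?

Invalid (countermodel exists)

Tableau for the negation not Box not (Dia not (not p implies p) implies p):
1. not Box not (Dia not (not p implies p) implies p), u
2. Dia not (not p implies p) implies p, v
3. p, v
Accessibility: uRu, uRv, vRu, vRv
The negation has an open branch (countermodel exists).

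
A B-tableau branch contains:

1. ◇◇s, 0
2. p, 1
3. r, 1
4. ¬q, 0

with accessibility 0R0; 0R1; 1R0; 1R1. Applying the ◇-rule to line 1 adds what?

a fresh world 2 with 0R2, and ◇s at 2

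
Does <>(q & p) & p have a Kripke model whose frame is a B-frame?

Satisfiable (open branch found)

1. <>(q & p) & p, u
2. <>(q & p), u
3. p, u
4. q & p, v
5. q, v
6. p, v
Accessibility: uRu, uRv, vRu, vRv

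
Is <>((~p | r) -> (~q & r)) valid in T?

Tableau for the negation ~<>((~p | r) -> (~q & r)):
1. ~<>((~p | r) -> (~q & r)), 0
2. ~((~p | r) -> (~q & r)), 0   [~<>-rule on 1 via 0R0]
3. ~p | r, 0   [~->-rule on 2]
4. ~(~q & r), 0   [~->-rule on 2]
5. r, 0   [|-rule on 3 (branches; this branch)]
6. q, 0   [~&-rule on 4 (branches; this branch)]
Accessibility: 0R0
The negation has an open branch (countermodel exists).

Invalid (countermodel exists)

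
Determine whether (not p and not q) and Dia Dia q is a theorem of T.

Not valid

Tableau for the negation not ((not p and not q) and Dia Dia q):
1. not ((not p and not q) and Dia Dia q), w0
2. not Dia Dia q, w0
3. not Dia q, w0
4. not q, w0
Accessibility: w0Rw0
The negation has an open branch (countermodel exists).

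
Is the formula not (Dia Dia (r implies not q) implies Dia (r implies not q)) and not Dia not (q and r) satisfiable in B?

Satisfiable

1. not (Dia Dia (r implies not q) implies Dia (r implies not q)) and not Dia not (q and r), 0
2. not (Dia Dia (r implies not q) implies Dia (r implies not q)), 0   [and-rule on 1]
3. not Dia not (q and r), 0   [and-rule on 1]
4. Dia Dia (r implies not q), 0   [neg-implies-rule on 2]
5. not Dia (r implies not q), 0   [neg-implies-rule on 2]
6. q and r, 0   [neg-Dia-rule on 3 via 0R0]
7. q, 0   [and-rule on 6]
8. r, 0   [and-rule on 6]
9. not (r implies not q), 0   [neg-Dia-rule on 5 via 0R0]
10. Dia (r implies not q), 1   [Dia-rule on 4: fresh world 1, 0R1]
11. q and r, 1   [neg-Dia-rule on 3 via 0R1]
12. q, 1   [and-rule on 11]
13. r, 1   [and-rule on 11]
14. not (r implies not q), 1   [neg-Dia-rule on 5 via 0R1]
15. r implies not q, 2   [Dia-rule on 10: fresh world 2, 1R2]
16. not q, 2   [implies-rule on 15 (branches; this branch)]
Accessibility: 0R0, 0R1, 1R0, 1R1, 1R2, 2R1, 2R2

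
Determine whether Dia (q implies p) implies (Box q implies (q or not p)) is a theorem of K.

Tableau for the negation not (Dia (q implies p) implies (Box q implies (q or not p))):
1. not (Dia (q implies p) implies (Box q implies (q or not p))), u
2. Dia (q implies p), u   [neg-implies-rule on 1]
3. not (Box q implies (q or not p)), u   [neg-implies-rule on 1]
4. Box q, u   [neg-implies-rule on 3]
5. not (q or not p), u   [neg-implies-rule on 3]
6. not q, u   [neg-or-rule on 5]
7. p, u   [neg-or-rule on 5]
8. q implies p, v   [Dia-rule on 2: fresh world v, uRv]
9. q, v   [Box-rule on 4 via uRv]
10. p, v   [implies-rule on 8 (branches; this branch)]
Accessibility: uRv
The negation has an open branch (countermodel exists).

Invalid (countermodel exists)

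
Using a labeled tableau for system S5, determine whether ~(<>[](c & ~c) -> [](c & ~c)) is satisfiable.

No, unsatisfiable

1. ~(<>[](c & ~c) -> [](c & ~c)), w0
2. <>[](c & ~c), w0
3. ~[](c & ~c), w0
4. [](c & ~c), w1
5. c & ~c, w0
6. c, w0
7. ~c, w0
Accessibility: w0Rw0, w0Rw1, w1Rw0, w1Rw1
Branch closes: c and ~c both at w0.
(One branch shown.) All branches close.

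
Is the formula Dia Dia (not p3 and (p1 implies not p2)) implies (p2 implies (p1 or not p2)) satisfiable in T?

1. Dia Dia (not p3 and (p1 implies not p2)) implies (p2 implies (p1 or not p2)), 0
2. p2 implies (p1 or not p2), 0
3. p1 or not p2, 0
4. not p2, 0
Accessibility: 0R0

Satisfiable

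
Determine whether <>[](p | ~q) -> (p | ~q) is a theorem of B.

Valid

Tableau for the negation ~(<>[](p | ~q) -> (p | ~q)):
1. ~(<>[](p | ~q) -> (p | ~q)), w0
2. <>[](p | ~q), w0
3. ~(p | ~q), w0
4. ~p, w0
5. q, w0
6. [](p | ~q), w1
7. p | ~q, w0
8. p | ~q, w1
9. ~q, w0
Accessibility: w0Rw0, w0Rw1, w1Rw0, w1Rw1
Branch closes: q and ~q both at w0.
Every branch of the negation's tableau closes; the branch above is one of them.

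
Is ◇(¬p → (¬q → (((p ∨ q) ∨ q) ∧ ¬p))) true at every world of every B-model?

No, not valid

Tableau for the negation ¬◇(¬p → (¬q → (((p ∨ q) ∨ q) ∧ ¬p))):
1. ¬◇(¬p → (¬q → (((p ∨ q) ∨ q) ∧ ¬p))), w0
2. ¬(¬p → (¬q → (((p ∨ q) ∨ q) ∧ ¬p))), w0
3. ¬p, w0
4. ¬(¬q → (((p ∨ q) ∨ q) ∧ ¬p)), w0
5. ¬q, w0
6. ¬(((p ∨ q) ∨ q) ∧ ¬p), w0
7. ¬((p ∨ q) ∨ q), w0
8. ¬(p ∨ q), w0
Accessibility: w0Rw0
The negation has an open branch (countermodel exists).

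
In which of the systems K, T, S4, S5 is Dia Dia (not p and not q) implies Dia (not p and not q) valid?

S4, S5

T-tableau for the negation not (Dia Dia (not p and not q) implies Dia (not p and not q)):
1. not (Dia Dia (not p and not q) implies Dia (not p and not q)), u
2. Dia Dia (not p and not q), u   [neg-implies-rule on 1]
3. not Dia (not p and not q), u   [neg-implies-rule on 1]
4. not (not p and not q), u   [neg-Dia-rule on 3 via uRu]
5. q, u   [neg-and-rule on 4 (branches; this branch)]
6. Dia (not p and not q), v   [Dia-rule on 2: fresh world v, uRv]
7. not (not p and not q), v   [neg-Dia-rule on 3 via uRv]
8. q, v   [neg-and-rule on 7 (branches; this branch)]
9. not p and not q, w   [Dia-rule on 6: fresh world w, vRw]
10. not p, w   [and-rule on 9]
11. not q, w   [and-rule on 9]
Accessibility: uRu, uRv, vRv, vRw, wRw
Complete open branch: countermodel on a T-frame, so not valid in T, nor in K (the same frame is also a K-frame).
S4-tableau for the negation not (Dia Dia (not p and not q) implies Dia (not p and not q)):
1. not (Dia Dia (not p and not q) implies Dia (not p and not q)), u
2. Dia Dia (not p and not q), u   [neg-implies-rule on 1]
3. not Dia (not p and not q), u   [neg-implies-rule on 1]
4. not (not p and not q), u   [neg-Dia-rule on 3 via uRu]
5. q, u   [neg-and-rule on 4 (branches; this branch)]
6. Dia (not p and not q), v   [Dia-rule on 2: fresh world v, uRv]
7. not (not p and not q), v   [neg-Dia-rule on 3 via uRv]
8. q, v   [neg-and-rule on 7 (branches; this branch)]
9. not p and not q, w   [Dia-rule on 6: fresh world w, vRw]
10. not p, w   [and-rule on 9]
11. not q, w   [and-rule on 9]
12. not (not p and not q), w   [neg-Dia-rule on 3 via uRw]
13. q, w   [neg-and-rule on 12 (branches; this branch)]
Accessibility: uRu, uRv, uRw, vRv, vRw, wRw
Branch closes: q and not q both at w.
Every branch closes (one shown): valid in S4, hence also in S5 (every theorem of S4 is a theorem of S5).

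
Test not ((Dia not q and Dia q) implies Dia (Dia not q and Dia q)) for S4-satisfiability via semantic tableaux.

Unsatisfiable

1. not ((Dia not q and Dia q) implies Dia (Dia not q and Dia q)), 0
2. Dia not q and Dia q, 0
3. not Dia (Dia not q and Dia q), 0
4. Dia not q, 0
5. Dia q, 0
6. not (Dia not q and Dia q), 0
7. not Dia q, 0
8. not q, 0
9. not q, 1
10. not (Dia not q and Dia q), 1
11. not Dia q, 1
12. q, 2
13. not (Dia not q and Dia q), 2
14. not q, 2
Accessibility: 0R0, 0R1, 0R2, 1R1, 2R2
Branch closes: q and not q both at 2.
Every branch closes; the branch above is one of them.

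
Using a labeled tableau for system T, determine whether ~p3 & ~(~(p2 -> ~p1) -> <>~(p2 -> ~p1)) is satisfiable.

1. ~p3 & ~(~(p2 -> ~p1) -> <>~(p2 -> ~p1)), u
2. ~p3, u
3. ~(~(p2 -> ~p1) -> <>~(p2 -> ~p1)), u
4. ~(p2 -> ~p1), u
5. ~<>~(p2 -> ~p1), u
6. p2, u
7. p1, u
8. p2 -> ~p1, u
9. ~p1, u
Accessibility: uRu
Branch closes: p1 and ~p1 both at u.
(One branch shown.) All branches close.

Unsatisfiable (every branch closes)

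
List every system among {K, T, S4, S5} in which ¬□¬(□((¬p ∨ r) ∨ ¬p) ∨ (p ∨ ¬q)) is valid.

K-tableau for the negation □¬(□((¬p ∨ r) ∨ ¬p) ∨ (p ∨ ¬q)):
1. □¬(□((¬p ∨ r) ∨ ¬p) ∨ (p ∨ ¬q)), w0
Complete open branch: countermodel on a K-frame, so not valid in K.
T-tableau for the negation □¬(□((¬p ∨ r) ∨ ¬p) ∨ (p ∨ ¬q)):
1. □¬(□((¬p ∨ r) ∨ ¬p) ∨ (p ∨ ¬q)), w0
2. ¬(□((¬p ∨ r) ∨ ¬p) ∨ (p ∨ ¬q)), w0
3. ¬□((¬p ∨ r) ∨ ¬p), w0
4. ¬(p ∨ ¬q), w0
5. ¬p, w0
6. q, w0
7. ¬((¬p ∨ r) ∨ ¬p), w1
8. ¬(¬p ∨ r), w1
9. p, w1
10. ¬r, w1
11. ¬(□((¬p ∨ r) ∨ ¬p) ∨ (p ∨ ¬q)), w1
12. ¬□((¬p ∨ r) ∨ ¬p), w1
13. ¬(p ∨ ¬q), w1
14. ¬p, w1
15. q, w1
Accessibility: w0Rw0, w0Rw1, w1Rw1
Branch closes: p and ¬p both at w1.
Every branch closes (one shown): valid in T, hence also in S4, S5 (every theorem of T is a theorem of S4 and S5).

T, S4, S5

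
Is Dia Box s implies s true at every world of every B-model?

Yes, valid

Tableau for the negation not (Dia Box s implies s):
1. not (Dia Box s implies s), w0
2. Dia Box s, w0
3. not s, w0
4. Box s, w1
5. s, w0
Accessibility: w0Rw0, w0Rw1, w1Rw0, w1Rw1
Branch closes: s and not s both at w0.
Every branch of the negation's tableau closes; the branch above is one of them.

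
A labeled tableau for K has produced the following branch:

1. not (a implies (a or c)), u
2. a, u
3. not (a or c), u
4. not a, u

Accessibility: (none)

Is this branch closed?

Yes, closed

Both a and not a appear at u.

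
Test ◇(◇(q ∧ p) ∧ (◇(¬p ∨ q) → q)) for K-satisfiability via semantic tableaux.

1. ◇(◇(q ∧ p) ∧ (◇(¬p ∨ q) → q)), 0
2. ◇(q ∧ p) ∧ (◇(¬p ∨ q) → q), 1   [◇-rule on 1: fresh world 1, 0R1]
3. ◇(q ∧ p), 1   [∧-rule on 2]
4. ◇(¬p ∨ q) → q, 1   [∧-rule on 2]
5. q, 1   [→-rule on 4 (branches; this branch)]
6. q ∧ p, 2   [◇-rule on 3: fresh world 2, 1R2]
7. q, 2   [∧-rule on 6]
8. p, 2   [∧-rule on 6]
Accessibility: 0R1, 1R2

Satisfiable (open branch found)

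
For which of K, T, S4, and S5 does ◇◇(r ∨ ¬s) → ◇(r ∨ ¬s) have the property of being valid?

S4, S5

S4-tableau for the negation ¬(◇◇(r ∨ ¬s) → ◇(r ∨ ¬s)):
1. ¬(◇◇(r ∨ ¬s) → ◇(r ∨ ¬s)), u
2. ◇◇(r ∨ ¬s), u
3. ¬◇(r ∨ ¬s), u
4. ¬(r ∨ ¬s), u
5. ¬r, u
6. s, u
7. ◇(r ∨ ¬s), v
8. ¬(r ∨ ¬s), v
9. ¬r, v
10. s, v
11. r ∨ ¬s, w
12. ¬(r ∨ ¬s), w
13. ¬r, w
14. s, w
15. ¬s, w
Accessibility: uRu, uRv, uRw, vRv, vRw, wRw
Branch closes: s and ¬s both at w.
Every branch closes (one shown): valid in S4, hence also in S5 (every theorem of S4 is a theorem of S5).
T-tableau for the negation ¬(◇◇(r ∨ ¬s) → ◇(r ∨ ¬s)):
1. ¬(◇◇(r ∨ ¬s) → ◇(r ∨ ¬s)), u
2. ◇◇(r ∨ ¬s), u
3. ¬◇(r ∨ ¬s), u
4. ¬(r ∨ ¬s), u
5. ¬r, u
6. s, u
7. ◇(r ∨ ¬s), v
8. ¬(r ∨ ¬s), v
9. ¬r, v
10. s, v
11. r ∨ ¬s, w
12. ¬s, w
Accessibility: uRu, uRv, vRv, vRw, wRw
Complete open branch: countermodel on a T-frame, so not valid in T, nor in K (the same frame is also a K-frame).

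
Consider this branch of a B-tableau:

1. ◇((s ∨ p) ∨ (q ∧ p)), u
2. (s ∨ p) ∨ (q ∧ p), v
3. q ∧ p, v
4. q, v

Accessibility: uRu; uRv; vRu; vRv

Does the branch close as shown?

No atom appears with both signs at the same world.

Open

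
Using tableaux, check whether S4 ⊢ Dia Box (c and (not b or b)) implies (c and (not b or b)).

Tableau for the negation not (Dia Box (c and (not b or b)) implies (c and (not b or b))):
1. not (Dia Box (c and (not b or b)) implies (c and (not b or b))), w0
2. Dia Box (c and (not b or b)), w0
3. not (c and (not b or b)), w0
4. not c, w0
5. Box (c and (not b or b)), w1
6. c and (not b or b), w1
7. c, w1
8. not b or b, w1
9. b, w1
Accessibility: w0Rw0, w0Rw1, w1Rw1
The negation has an open branch (countermodel exists).

Invalid (countermodel exists)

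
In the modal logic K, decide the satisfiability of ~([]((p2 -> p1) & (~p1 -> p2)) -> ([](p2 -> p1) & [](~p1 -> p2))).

No, unsatisfiable

1. ~([]((p2 -> p1) & (~p1 -> p2)) -> ([](p2 -> p1) & [](~p1 -> p2))), u
2. []((p2 -> p1) & (~p1 -> p2)), u
3. ~([](p2 -> p1) & [](~p1 -> p2)), u
4. ~[](~p1 -> p2), u
5. ~(~p1 -> p2), v
6. ~p1, v
7. ~p2, v
8. (p2 -> p1) & (~p1 -> p2), v
9. p2 -> p1, v
10. ~p1 -> p2, v
11. p2, v
Accessibility: uRv
Branch closes: p2 and ~p2 both at v.
Every branch closes; the branch above is one of them.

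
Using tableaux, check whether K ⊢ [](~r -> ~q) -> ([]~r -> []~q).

Valid

Tableau for the negation ~([](~r -> ~q) -> ([]~r -> []~q)):
1. ~([](~r -> ~q) -> ([]~r -> []~q)), u
2. [](~r -> ~q), u   [~->-rule on 1]
3. ~([]~r -> []~q), u   [~->-rule on 1]
4. []~r, u   [~->-rule on 3]
5. ~[]~q, u   [~->-rule on 3]
6. q, v   [~[]-rule on 5: fresh world v, uRv]
7. ~r -> ~q, v   [[]-rule on 2 via uRv]
8. ~r, v   [[]-rule on 4 via uRv]
9. ~q, v   [->-rule on 7 (branches; this branch)]
Accessibility: uRv
Branch closes: q and ~q both at v.
Every branch of the negation's tableau closes; the branch above is one of them.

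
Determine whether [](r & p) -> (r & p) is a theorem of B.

Valid in B

Tableau for the negation ~([](r & p) -> (r & p)):
1. ~([](r & p) -> (r & p)), u
2. [](r & p), u
3. ~(r & p), u
4. r & p, u
5. r, u
6. p, u
7. ~p, u
Accessibility: uRu
Branch closes: p and ~p both at u.
All branches of the negation close; one closing branch shown above.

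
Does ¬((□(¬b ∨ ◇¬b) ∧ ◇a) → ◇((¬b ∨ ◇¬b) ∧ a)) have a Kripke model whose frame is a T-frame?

1. ¬((□(¬b ∨ ◇¬b) ∧ ◇a) → ◇((¬b ∨ ◇¬b) ∧ a)), w0
2. □(¬b ∨ ◇¬b) ∧ ◇a, w0   [¬→-rule on 1]
3. ¬◇((¬b ∨ ◇¬b) ∧ a), w0   [¬→-rule on 1]
4. □(¬b ∨ ◇¬b), w0   [∧-rule on 2]
5. ◇a, w0   [∧-rule on 2]
6. ¬((¬b ∨ ◇¬b) ∧ a), w0   [¬◇-rule on 3 via w0Rw0]
7. ¬b ∨ ◇¬b, w0   [□-rule on 4 via w0Rw0]
8. ¬a, w0   [¬∧-rule on 6 (branches; this branch)]
9. ◇¬b, w0   [∨-rule on 7 (branches; this branch)]
10. a, w1   [◇-rule on 5: fresh world w1, w0Rw1]
11. ¬((¬b ∨ ◇¬b) ∧ a), w1   [¬◇-rule on 3 via w0Rw1]
12. ¬b ∨ ◇¬b, w1   [□-rule on 4 via w0Rw1]
13. ¬(¬b ∨ ◇¬b), w1   [¬∧-rule on 11 (branches; this branch)]
14. b, w1   [¬∨-rule on 13]
15. ¬◇¬b, w1   [¬∨-rule on 13]
16. ◇¬b, w1   [∨-rule on 12 (branches; this branch)]
17. ¬b, w2   [◇-rule on 9: fresh world w2, w0Rw2]
18. ¬((¬b ∨ ◇¬b) ∧ a), w2   [¬◇-rule on 3 via w0Rw2]
19. ¬b ∨ ◇¬b, w2   [□-rule on 4 via w0Rw2]
20. ¬a, w2   [¬∧-rule on 18 (branches; this branch)]
21. ◇¬b, w2   [∨-rule on 19 (branches; this branch)]
22. ¬b, w3   [◇-rule on 16: fresh world w3, w1Rw3]
23. b, w3   [¬◇-rule on 15 via w1Rw3]
Accessibility: w0Rw0, w0Rw1, w0Rw2, w1Rw1, w1Rw3, w2Rw2, w3Rw3
Branch closes: b and ¬b both at w3.
Every branch closes; the branch above is one of them.

Unsatisfiable (every branch closes)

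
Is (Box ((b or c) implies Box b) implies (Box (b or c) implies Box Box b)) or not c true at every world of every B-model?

Yes, valid

Tableau for the negation not ((Box ((b or c) implies Box b) implies (Box (b or c) implies Box Box b)) or not c):
1. not ((Box ((b or c) implies Box b) implies (Box (b or c) implies Box Box b)) or not c), 0
2. not (Box ((b or c) implies Box b) implies (Box (b or c) implies Box Box b)), 0
3. c, 0
4. Box ((b or c) implies Box b), 0
5. not (Box (b or c) implies Box Box b), 0
6. Box (b or c), 0
7. not Box Box b, 0
8. (b or c) implies Box b, 0
9. b or c, 0
10. Box b, 0
11. b, 0
12. not Box b, 1
13. (b or c) implies Box b, 1
14. b or c, 1
15. b, 1
16. Box b, 1
17. c, 1
18. not b, 2
19. b, 2
Accessibility: 0R0, 0R1, 1R0, 1R1, 1R2, 2R1, 2R2
Branch closes: b and not b both at 2.
Every branch of the negation's tableau closes; the branch above is one of them.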